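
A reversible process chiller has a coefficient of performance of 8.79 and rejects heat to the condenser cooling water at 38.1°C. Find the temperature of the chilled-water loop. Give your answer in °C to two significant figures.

6.3 °C

For a Carnot refrigerator COP_R = T_C/(T_H − T_C), so T_C = COP·T_H/(1 + COP).
With T_H = 311.25 K, T_C = 8.79 × 311.25/9.790 = 279.46 K.
Converting, 279.46 K = 6.31°C.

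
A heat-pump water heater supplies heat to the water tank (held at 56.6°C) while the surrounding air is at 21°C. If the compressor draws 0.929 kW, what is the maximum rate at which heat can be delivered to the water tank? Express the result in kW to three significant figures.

In absolute terms T_C = 294.15 K and T_H = 329.75 K, so ΔT = 35.60 K.
COP_Carnot = T_H/ΔT = 329.75/35.60 = 9.263.
Q̇_max = COP_Carnot × Ẇ = 9.263 × 0.9290 kW = 8.605 kW.

8.60 kW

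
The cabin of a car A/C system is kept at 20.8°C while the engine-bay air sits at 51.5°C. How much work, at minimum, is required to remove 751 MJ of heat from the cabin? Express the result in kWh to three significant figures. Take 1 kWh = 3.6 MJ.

In absolute terms T_C = 293.95 K and T_H = 324.65 K, so ΔT = 30.70 K.
The reversible limit is COP_R = T_C/ΔT = 9.575, so W_min = Q_C/COP = Q_C·ΔT/T_C.
W_min = 751.0 × 30.70/293.95 = 78.43 MJ = 21.79 kWh.

21.8 kWh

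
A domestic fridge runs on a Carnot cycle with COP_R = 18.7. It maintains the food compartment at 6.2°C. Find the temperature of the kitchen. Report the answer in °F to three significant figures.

COP_R = T_C/(T_H − T_C) gives T_H − T_C = T_C/COP.
With T_C = 279.35 K, T_H = 279.35 × (1 + 1/18.7) = 294.29 K.
Converting, 294.29 K = 70.05°F.

70.0 °F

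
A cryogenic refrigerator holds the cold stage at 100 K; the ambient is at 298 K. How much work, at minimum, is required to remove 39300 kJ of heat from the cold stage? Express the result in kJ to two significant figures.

The reservoir spacing is ΔT = 298 − 100 = 198.0 K.
The reversible limit is COP_R = T_C/ΔT = 0.5051, so W_min = Q_C/COP = Q_C·ΔT/T_C.
W_min = 39300 × 198.0/100.00 = 77810 kJ.

78000 kJ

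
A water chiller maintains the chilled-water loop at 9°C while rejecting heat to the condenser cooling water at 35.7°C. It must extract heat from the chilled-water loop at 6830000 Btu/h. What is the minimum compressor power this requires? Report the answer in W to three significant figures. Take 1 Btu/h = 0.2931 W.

In absolute terms T_C = 282.15 K and T_H = 308.85 K, so ΔT = 26.70 K.
COP_Carnot = T_C/ΔT = 282.15/26.70 = 10.57.
Ẇ_min = Q̇/COP_Carnot = 6830000/10.57 = 646300 Btu/h = 189400 W.

189000 W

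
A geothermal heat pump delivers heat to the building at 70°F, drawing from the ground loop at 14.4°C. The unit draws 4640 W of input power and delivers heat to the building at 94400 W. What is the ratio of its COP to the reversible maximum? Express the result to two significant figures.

0.46

COP_actual = Q̇_H/Ẇ = 94400/4640 = 20.34.
In absolute terms T_C = 287.55 K and T_H = 294.26 K, so ΔT = 6.711 K.
COP_Carnot = T_H/ΔT = 294.26/6.711 = 43.85.
η_II = COP_actual/COP_Carnot = 20.34/43.85 = 0.4640.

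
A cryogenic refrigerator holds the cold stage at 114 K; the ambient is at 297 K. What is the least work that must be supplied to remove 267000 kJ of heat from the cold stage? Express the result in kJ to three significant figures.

The reservoir spacing is ΔT = 297 − 114 = 183.0 K.
The reversible limit is COP_R = T_C/ΔT = 0.6230, so W_min = Q_C/COP = Q_C·ΔT/T_C.
W_min = 267000 × 183.0/114.00 = 428600 kJ.

429000 kJ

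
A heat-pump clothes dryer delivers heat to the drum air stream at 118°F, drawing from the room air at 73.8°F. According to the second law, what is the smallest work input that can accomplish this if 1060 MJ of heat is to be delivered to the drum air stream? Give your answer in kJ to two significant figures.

81000 kJ

In absolute terms T_C = 296.37 K and T_H = 320.93 K, so ΔT = 24.56 K.
The reversible limit is COP_HP = T_H/ΔT = 13.07, so W_min = Q_H/COP = Q_H·ΔT/T_H.
W_min = 1060 × 24.56/320.93 = 81.11 MJ = 81110 kJ.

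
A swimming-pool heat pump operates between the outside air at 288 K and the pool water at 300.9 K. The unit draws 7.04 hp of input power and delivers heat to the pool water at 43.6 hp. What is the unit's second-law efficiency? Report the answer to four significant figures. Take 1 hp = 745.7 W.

0.2655

COP_actual = Q̇_H/Ẇ = 43.60/7.040 = 6.193.
The reservoir spacing is ΔT = 300.9 − 288 = 12.90 K.
COP_Carnot = T_H/ΔT = 300.90/12.90 = 23.33.
η_II = COP_actual/COP_Carnot = 6.193/23.33 = 0.2655.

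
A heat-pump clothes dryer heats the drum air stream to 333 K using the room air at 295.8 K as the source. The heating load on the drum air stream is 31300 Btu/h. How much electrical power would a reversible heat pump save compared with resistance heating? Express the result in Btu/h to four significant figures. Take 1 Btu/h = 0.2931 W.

27800 Btu/h

The reservoir spacing is ΔT = 333 − 295.8 = 37.20 K.
COP_Carnot = T_H/ΔT = 333.00/37.20 = 8.952.
Resistance heating needs Ẇ_res = Q̇_H = 31300 Btu/h; the reversible heat pump needs only Ẇ_hp = Q̇_H/COP = 3497 Btu/h.
Saving = 31300 − 3497 = 27800 Btu/h.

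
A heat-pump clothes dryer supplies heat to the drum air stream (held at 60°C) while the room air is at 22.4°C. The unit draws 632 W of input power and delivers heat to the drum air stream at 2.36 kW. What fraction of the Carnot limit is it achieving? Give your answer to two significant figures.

0.42

Converting, Q̇_H = 2.360 kW = 2360 W, so COP_actual = Q̇_H/Ẇ = 2360/632.0 = 3.734.
In absolute terms T_C = 295.55 K and T_H = 333.15 K, so ΔT = 37.60 K.
COP_Carnot = T_H/ΔT = 333.15/37.60 = 8.860.
η_II = COP_actual/COP_Carnot = 3.734/8.860 = 0.4214.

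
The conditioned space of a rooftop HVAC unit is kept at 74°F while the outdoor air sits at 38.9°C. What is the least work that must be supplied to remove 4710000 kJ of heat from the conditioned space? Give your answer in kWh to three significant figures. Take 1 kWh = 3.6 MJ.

68.7 kWh

In absolute terms T_C = 296.48 K and T_H = 312.05 K, so ΔT = 15.57 K.
The reversible limit is COP_R = T_C/ΔT = 19.05, so W_min = Q_C/COP = Q_C·ΔT/T_C.
W_min = 4710000 × 15.57/296.48 = 247300 kJ = 68.69 kWh.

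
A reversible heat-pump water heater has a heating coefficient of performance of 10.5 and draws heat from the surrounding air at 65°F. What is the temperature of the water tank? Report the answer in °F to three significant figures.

COP_HP = T_H/(T_H − T_C) rearranges to T_H = COP·T_C/(COP − 1).
With T_C = 291.48 K, T_H = 10.5 × 291.48/9.500 = 322.17 K.
Converting, 322.17 K = 120.23°F.

120 °F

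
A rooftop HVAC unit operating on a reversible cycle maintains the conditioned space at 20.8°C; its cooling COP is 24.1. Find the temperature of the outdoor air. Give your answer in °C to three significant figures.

33.0 °C

COP_R = T_C/(T_H − T_C) gives T_H − T_C = T_C/COP.
With T_C = 293.95 K, T_H = 293.95 × (1 + 1/24.1) = 306.15 K.
Converting, 306.15 K = 33.00°C.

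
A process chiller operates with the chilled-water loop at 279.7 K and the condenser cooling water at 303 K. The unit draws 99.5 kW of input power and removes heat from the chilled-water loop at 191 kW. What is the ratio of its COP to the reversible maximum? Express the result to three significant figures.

COP_actual = Q̇_C/Ẇ = 191.0/99.50 = 1.920.
The reservoir spacing is ΔT = 303 − 279.7 = 23.30 K.
COP_Carnot = T_C/ΔT = 279.70/23.30 = 12.00.
η_II = COP_actual/COP_Carnot = 1.920/12.00 = 0.1599.

0.160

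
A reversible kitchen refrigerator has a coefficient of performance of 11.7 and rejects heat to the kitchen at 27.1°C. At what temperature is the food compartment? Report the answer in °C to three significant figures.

For a Carnot refrigerator COP_R = T_C/(T_H − T_C), so T_C = COP·T_H/(1 + COP).
With T_H = 300.25 K, T_C = 11.7 × 300.25/12.70 = 276.61 K.
Converting, 276.61 K = 3.46°C.

3.46 °C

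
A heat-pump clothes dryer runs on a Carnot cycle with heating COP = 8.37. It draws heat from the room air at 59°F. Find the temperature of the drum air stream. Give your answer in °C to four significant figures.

COP_HP = T_H/(T_H − T_C) rearranges to T_H = COP·T_C/(COP − 1).
With T_C = 288.15 K, T_H = 8.37 × 288.15/7.370 = 327.25 K.
Converting, 327.25 K = 54.10°C.

54.10 °C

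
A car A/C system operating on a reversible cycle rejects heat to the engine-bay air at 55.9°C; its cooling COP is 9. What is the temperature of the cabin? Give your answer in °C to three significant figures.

23.0 °C

For a Carnot refrigerator COP_R = T_C/(T_H − T_C), so T_C = COP·T_H/(1 + COP).
With T_H = 329.05 K, T_C = 9 × 329.05/10.00 = 296.14 K.
Converting, 296.14 K = 23.00°C.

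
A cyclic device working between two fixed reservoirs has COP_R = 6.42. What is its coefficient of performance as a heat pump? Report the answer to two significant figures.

7.4

The first law on one cycle gives Q_H = Q_C + W, so Q_H/W = Q_C/W + 1.
COP_HP = COP_R + 1 = 6.42 + 1 = 7.42.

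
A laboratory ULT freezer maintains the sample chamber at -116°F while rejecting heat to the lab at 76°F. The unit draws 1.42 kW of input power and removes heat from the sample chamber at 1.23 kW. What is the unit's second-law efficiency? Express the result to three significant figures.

0.484

COP_actual = Q̇_C/Ẇ = 1.230/1.420 = 0.8662.
In absolute terms T_C = 190.93 K and T_H = 297.59 K, so ΔT = 106.7 K.
COP_Carnot = T_C/ΔT = 190.93/106.7 = 1.790.
η_II = COP_actual/COP_Carnot = 0.8662/1.790 = 0.4839.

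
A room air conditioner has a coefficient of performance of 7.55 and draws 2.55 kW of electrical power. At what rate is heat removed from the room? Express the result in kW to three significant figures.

Q̇_C = COP × Ẇ = 7.55 × 2.550 = 19.25 kW.

19.3 kW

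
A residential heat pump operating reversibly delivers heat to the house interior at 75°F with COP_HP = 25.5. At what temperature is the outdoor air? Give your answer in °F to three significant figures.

COP_HP = T_H/(T_H − T_C) gives T_H − T_C = T_H/COP.
With T_H = 297.04 K, T_C = 297.04 × (1 − 1/25.5) = 285.39 K.
Converting, 285.39 K = 54.03°F.

54.0 °F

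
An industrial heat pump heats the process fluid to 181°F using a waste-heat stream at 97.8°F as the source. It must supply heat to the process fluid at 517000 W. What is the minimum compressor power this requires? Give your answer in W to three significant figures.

67100 W

In absolute terms T_C = 309.71 K and T_H = 355.93 K, so ΔT = 46.22 K.
COP_Carnot = T_H/ΔT = 355.93/46.22 = 7.700.
Ẇ_min = Q̇/COP_Carnot = 517000/7.700 = 67140 W.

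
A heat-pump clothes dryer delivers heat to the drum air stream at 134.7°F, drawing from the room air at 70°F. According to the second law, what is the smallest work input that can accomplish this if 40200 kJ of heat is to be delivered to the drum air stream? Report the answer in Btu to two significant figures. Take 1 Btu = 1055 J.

4100 Btu

In absolute terms T_C = 294.26 K and T_H = 330.21 K, so ΔT = 35.94 K.
The reversible limit is COP_HP = T_H/ΔT = 9.187, so W_min = Q_H/COP = Q_H·ΔT/T_H.
W_min = 40200 × 35.94/330.21 = 4376 kJ = 4148 Btu.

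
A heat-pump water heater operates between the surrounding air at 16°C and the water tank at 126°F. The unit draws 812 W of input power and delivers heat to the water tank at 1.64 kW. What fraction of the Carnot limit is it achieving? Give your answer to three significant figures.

0.225

Converting, Q̇_H = 1.640 kW = 1640 W, so COP_actual = Q̇_H/Ẇ = 1640/812.0 = 2.020.
In absolute terms T_C = 289.15 K and T_H = 325.37 K, so ΔT = 36.22 K.
COP_Carnot = T_H/ΔT = 325.37/36.22 = 8.983.
η_II = COP_actual/COP_Carnot = 2.020/8.983 = 0.2248.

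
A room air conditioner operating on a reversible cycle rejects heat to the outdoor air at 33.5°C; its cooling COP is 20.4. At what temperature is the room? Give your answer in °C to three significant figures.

19.2 °C

For a Carnot refrigerator COP_R = T_C/(T_H − T_C), so T_C = COP·T_H/(1 + COP).
With T_H = 306.65 K, T_C = 20.4 × 306.65/21.40 = 292.32 K.
Converting, 292.32 K = 19.17°C.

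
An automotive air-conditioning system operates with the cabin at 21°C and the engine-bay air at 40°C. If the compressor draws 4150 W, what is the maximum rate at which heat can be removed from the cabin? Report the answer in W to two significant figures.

64000 W

In absolute terms T_C = 294.15 K and T_H = 313.15 K, so ΔT = 19.00 K.
COP_Carnot = T_C/ΔT = 294.15/19.00 = 15.48.
Q̇_max = COP_Carnot × Ẇ = 15.48 × 4150 W = 64250 W.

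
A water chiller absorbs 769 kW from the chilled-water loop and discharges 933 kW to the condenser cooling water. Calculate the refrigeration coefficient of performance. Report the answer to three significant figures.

4.69

The first law gives Q̇_H = Q̇_C + Ẇ, so the three rates are Q̇_C = 769.0, Q̇_H = 933.0, Ẇ = 164.0 kW.
COP_R = Q̇_C/Ẇ = 769.0/164.0 = 4.689.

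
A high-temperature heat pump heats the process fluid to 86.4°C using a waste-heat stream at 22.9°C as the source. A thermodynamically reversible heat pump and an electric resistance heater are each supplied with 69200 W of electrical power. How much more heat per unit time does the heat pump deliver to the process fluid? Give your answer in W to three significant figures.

In absolute terms T_C = 296.05 K and T_H = 359.55 K, so ΔT = 63.50 K.
COP_Carnot = T_H/ΔT = 359.55/63.50 = 5.662.
The heat pump delivers Q̇_H = COP × Ẇ = 391800 W; the resistance heater delivers Ẇ = 69200 W.
Extra = (COP − 1)·Ẇ = 322600 W.

323000 W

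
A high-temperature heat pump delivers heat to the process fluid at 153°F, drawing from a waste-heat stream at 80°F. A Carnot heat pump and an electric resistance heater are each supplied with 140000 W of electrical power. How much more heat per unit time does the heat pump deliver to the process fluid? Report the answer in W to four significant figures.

1035000 W

In absolute terms T_C = 299.82 K and T_H = 340.37 K, so ΔT = 40.56 K.
COP_Carnot = T_H/ΔT = 340.37/40.56 = 8.393.
The heat pump delivers Q̇_H = COP × Ẇ = 1175000 W; the resistance heater delivers Ẇ = 140000 W.
Extra = (COP − 1)·Ẇ = 1035000 W.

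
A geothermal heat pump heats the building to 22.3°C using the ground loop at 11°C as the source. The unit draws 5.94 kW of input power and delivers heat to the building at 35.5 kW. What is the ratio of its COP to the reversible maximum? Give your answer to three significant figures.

0.229

COP_actual = Q̇_H/Ẇ = 35.50/5.940 = 5.976.
In absolute terms T_C = 284.15 K and T_H = 295.45 K, so ΔT = 11.30 K.
COP_Carnot = T_H/ΔT = 295.45/11.30 = 26.15.
η_II = COP_actual/COP_Carnot = 5.976/26.15 = 0.2286.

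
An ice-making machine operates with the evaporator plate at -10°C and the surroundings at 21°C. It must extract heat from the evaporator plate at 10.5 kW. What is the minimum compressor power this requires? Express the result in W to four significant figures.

In absolute terms T_C = 263.15 K and T_H = 294.15 K, so ΔT = 31.00 K.
COP_Carnot = T_C/ΔT = 263.15/31.00 = 8.489.
Ẇ_min = Q̇/COP_Carnot = 10.50/8.489 = 1.237 kW = 1237 W.

1237 W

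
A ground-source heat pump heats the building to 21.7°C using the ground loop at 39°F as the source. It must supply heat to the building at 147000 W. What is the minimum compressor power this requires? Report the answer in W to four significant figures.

8880 W

In absolute terms T_C = 277.04 K and T_H = 294.85 K, so ΔT = 17.81 K.
COP_Carnot = T_H/ΔT = 294.85/17.81 = 16.55.
Ẇ_min = Q̇/COP_Carnot = 147000/16.55 = 8880 W.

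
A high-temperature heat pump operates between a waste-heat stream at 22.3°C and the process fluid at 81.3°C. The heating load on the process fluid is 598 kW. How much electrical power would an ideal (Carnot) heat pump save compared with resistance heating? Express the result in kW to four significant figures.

In absolute terms T_C = 295.45 K and T_H = 354.45 K, so ΔT = 59.00 K.
COP_Carnot = T_H/ΔT = 354.45/59.00 = 6.008.
Resistance heating needs Ẇ_res = Q̇_H = 598.0 kW; the reversible heat pump needs only Ẇ_hp = Q̇_H/COP = 99.54 kW.
Saving = 598.0 − 99.54 = 498.5 kW.

498.5 kW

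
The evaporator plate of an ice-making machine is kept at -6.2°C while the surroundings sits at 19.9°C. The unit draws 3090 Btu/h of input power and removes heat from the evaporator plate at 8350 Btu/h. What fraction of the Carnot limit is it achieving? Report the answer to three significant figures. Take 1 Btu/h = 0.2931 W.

0.264

COP_actual = Q̇_C/Ẇ = 8350/3090 = 2.702.
In absolute terms T_C = 266.95 K and T_H = 293.05 K, so ΔT = 26.10 K.
COP_Carnot = T_C/ΔT = 266.95/26.10 = 10.23.
η_II = COP_actual/COP_Carnot = 2.702/10.23 = 0.2642.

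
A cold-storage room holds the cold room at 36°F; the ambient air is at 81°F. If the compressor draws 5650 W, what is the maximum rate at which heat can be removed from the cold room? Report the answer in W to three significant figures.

62200 W

In absolute terms T_C = 275.37 K and T_H = 300.37 K, so ΔT = 25.00 K.
COP_Carnot = T_C/ΔT = 275.37/25.00 = 11.01.
Q̇_max = COP_Carnot × Ẇ = 11.01 × 5650 W = 62230 W.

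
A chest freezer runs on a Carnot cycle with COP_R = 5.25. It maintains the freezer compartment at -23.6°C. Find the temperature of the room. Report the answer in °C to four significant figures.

COP_R = T_C/(T_H − T_C) gives T_H − T_C = T_C/COP.
With T_C = 249.55 K, T_H = 249.55 × (1 + 1/5.25) = 297.08 K.
Converting, 297.08 K = 23.93°C.

23.93 °C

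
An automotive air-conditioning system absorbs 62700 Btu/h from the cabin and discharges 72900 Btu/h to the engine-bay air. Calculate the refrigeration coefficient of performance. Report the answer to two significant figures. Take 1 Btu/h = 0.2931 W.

The first law gives Q̇_H = Q̇_C + Ẇ, so the three rates are Q̇_C = 62700, Q̇_H = 72900, Ẇ = 10200 Btu/h.
COP_R = Q̇_C/Ẇ = 62700/10200 = 6.147.

6.1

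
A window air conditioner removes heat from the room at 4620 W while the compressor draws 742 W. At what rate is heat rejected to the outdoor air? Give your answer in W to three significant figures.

For a cyclic device the first law requires Q̇_H = Q̇_C + Ẇ.
Q̇_H = Q̇_C + Ẇ = 5362 W.

5360 W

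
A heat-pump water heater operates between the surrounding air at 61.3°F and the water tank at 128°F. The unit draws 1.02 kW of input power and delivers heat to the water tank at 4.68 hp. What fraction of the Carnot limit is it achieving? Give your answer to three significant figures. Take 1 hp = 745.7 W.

Converting, Q̇_H = 4.680 hp = 3.490 kW, so COP_actual = Q̇_H/Ẇ = 3.490/1.020 = 3.421.
In absolute terms T_C = 289.43 K and T_H = 326.48 K, so ΔT = 37.06 K.
COP_Carnot = T_H/ΔT = 326.48/37.06 = 8.811.
η_II = COP_actual/COP_Carnot = 3.421/8.811 = 0.3883.

0.388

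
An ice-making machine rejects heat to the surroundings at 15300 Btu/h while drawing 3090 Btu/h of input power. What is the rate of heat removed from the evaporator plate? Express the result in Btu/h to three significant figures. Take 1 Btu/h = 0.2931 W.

12200 Btu/h

For a cyclic device the first law requires Q̇_H = Q̇_C + Ẇ.
Q̇_C = Q̇_H − Ẇ = 12210 Btu/h.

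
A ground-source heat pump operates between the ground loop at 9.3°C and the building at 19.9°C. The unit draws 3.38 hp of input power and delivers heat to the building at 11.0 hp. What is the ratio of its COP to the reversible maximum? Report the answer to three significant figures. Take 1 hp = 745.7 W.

0.118

COP_actual = Q̇_H/Ẇ = 11.00/3.380 = 3.254.
In absolute terms T_C = 282.45 K and T_H = 293.05 K, so ΔT = 10.60 K.
COP_Carnot = T_H/ΔT = 293.05/10.60 = 27.65.
η_II = COP_actual/COP_Carnot = 3.254/27.65 = 0.1177.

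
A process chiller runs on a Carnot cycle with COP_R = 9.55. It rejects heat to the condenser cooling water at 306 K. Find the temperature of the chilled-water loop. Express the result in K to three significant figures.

277 K

For a Carnot refrigerator COP_R = T_C/(T_H − T_C), so T_C = COP·T_H/(1 + COP).
With T_H = 306.00 K, T_C = 9.55 × 306.00/10.55 = 277.00 K.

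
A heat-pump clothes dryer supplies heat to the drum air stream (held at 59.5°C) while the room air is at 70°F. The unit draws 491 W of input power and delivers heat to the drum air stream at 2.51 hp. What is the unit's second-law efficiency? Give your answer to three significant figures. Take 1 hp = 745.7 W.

Converting, Q̇_H = 2.510 hp = 1872 W, so COP_actual = Q̇_H/Ẇ = 1872/491.0 = 3.812.
In absolute terms T_C = 294.26 K and T_H = 332.65 K, so ΔT = 38.39 K.
COP_Carnot = T_H/ΔT = 332.65/38.39 = 8.665.
η_II = COP_actual/COP_Carnot = 3.812/8.665 = 0.4399.

0.440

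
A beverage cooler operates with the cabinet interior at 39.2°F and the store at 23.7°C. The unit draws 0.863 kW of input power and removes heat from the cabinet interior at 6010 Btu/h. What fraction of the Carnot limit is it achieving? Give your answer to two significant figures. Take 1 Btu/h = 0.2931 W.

Converting, Q̇_C = 6010 Btu/h = 1.762 kW, so COP_actual = Q̇_C/Ẇ = 1.762/0.8630 = 2.041.
In absolute terms T_C = 277.15 K and T_H = 296.85 K, so ΔT = 19.70 K.
COP_Carnot = T_C/ΔT = 277.15/19.70 = 14.07.
η_II = COP_actual/COP_Carnot = 2.041/14.07 = 0.1451.

0.15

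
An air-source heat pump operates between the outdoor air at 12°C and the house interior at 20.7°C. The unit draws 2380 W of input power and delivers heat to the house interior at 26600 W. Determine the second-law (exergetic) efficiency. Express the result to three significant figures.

COP_actual = Q̇_H/Ẇ = 26600/2380 = 11.18.
In absolute terms T_C = 285.15 K and T_H = 293.85 K, so ΔT = 8.700 K.
COP_Carnot = T_H/ΔT = 293.85/8.700 = 33.78.
η_II = COP_actual/COP_Carnot = 11.18/33.78 = 0.3309.

0.331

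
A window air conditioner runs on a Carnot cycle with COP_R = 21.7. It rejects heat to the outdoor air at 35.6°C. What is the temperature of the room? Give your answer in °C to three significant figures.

For a Carnot refrigerator COP_R = T_C/(T_H − T_C), so T_C = COP·T_H/(1 + COP).
With T_H = 308.75 K, T_C = 21.7 × 308.75/22.70 = 295.15 K.
Converting, 295.15 K = 22.00°C.

22.0 °C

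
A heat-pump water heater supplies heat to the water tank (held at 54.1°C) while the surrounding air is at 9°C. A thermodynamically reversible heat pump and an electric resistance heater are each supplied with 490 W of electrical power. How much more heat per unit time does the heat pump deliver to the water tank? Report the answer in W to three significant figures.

In absolute terms T_C = 282.15 K and T_H = 327.25 K, so ΔT = 45.10 K.
COP_Carnot = T_H/ΔT = 327.25/45.10 = 7.256.
The heat pump delivers Q̇_H = COP × Ẇ = 3555 W; the resistance heater delivers Ẇ = 490.0 W.
Extra = (COP − 1)·Ẇ = 3065 W.

3070 W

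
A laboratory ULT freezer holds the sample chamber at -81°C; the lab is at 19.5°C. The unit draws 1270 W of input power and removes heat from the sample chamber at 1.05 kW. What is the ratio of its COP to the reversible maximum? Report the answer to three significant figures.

0.432

Converting, Q̇_C = 1.050 kW = 1050 W, so COP_actual = Q̇_C/Ẇ = 1050/1270 = 0.8268.
In absolute terms T_C = 192.15 K and T_H = 292.65 K, so ΔT = 100.5 K.
COP_Carnot = T_C/ΔT = 192.15/100.5 = 1.912.
η_II = COP_actual/COP_Carnot = 0.8268/1.912 = 0.4324.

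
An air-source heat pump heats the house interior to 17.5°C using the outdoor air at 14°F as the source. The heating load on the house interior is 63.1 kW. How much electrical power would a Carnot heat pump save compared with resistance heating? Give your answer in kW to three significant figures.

In absolute terms T_C = 263.15 K and T_H = 290.65 K, so ΔT = 27.50 K.
COP_Carnot = T_H/ΔT = 290.65/27.50 = 10.57.
Resistance heating needs Ẇ_res = Q̇_H = 63.10 kW; the reversible heat pump needs only Ẇ_hp = Q̇_H/COP = 5.970 kW.
Saving = 63.10 − 5.970 = 57.13 kW.

57.1 kW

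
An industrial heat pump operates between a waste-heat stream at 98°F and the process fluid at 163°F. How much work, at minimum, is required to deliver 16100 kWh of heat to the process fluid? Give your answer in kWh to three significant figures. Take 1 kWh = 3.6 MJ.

In absolute terms T_C = 309.82 K and T_H = 345.93 K, so ΔT = 36.11 K.
The reversible limit is COP_HP = T_H/ΔT = 9.580, so W_min = Q_H/COP = Q_H·ΔT/T_H.
W_min = 16100 × 36.11/345.93 = 1681 kWh.

1680 kWh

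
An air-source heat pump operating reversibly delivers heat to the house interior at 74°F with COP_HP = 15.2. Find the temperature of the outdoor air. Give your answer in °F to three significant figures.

38.9 °F

COP_HP = T_H/(T_H − T_C) gives T_H − T_C = T_H/COP.
With T_H = 296.48 K, T_C = 296.48 × (1 − 1/15.2) = 276.98 K.
Converting, 276.98 K = 38.89°F.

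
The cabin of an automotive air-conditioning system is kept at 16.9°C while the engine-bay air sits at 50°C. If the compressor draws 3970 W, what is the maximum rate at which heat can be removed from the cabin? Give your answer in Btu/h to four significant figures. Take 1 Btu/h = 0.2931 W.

In absolute terms T_C = 290.05 K and T_H = 323.15 K, so ΔT = 33.10 K.
COP_Carnot = T_C/ΔT = 290.05/33.10 = 8.763.
Q̇_max = COP_Carnot × Ẇ = 8.763 × 3970 W = 34790 W = 118700 Btu/h.

118700 Btu/h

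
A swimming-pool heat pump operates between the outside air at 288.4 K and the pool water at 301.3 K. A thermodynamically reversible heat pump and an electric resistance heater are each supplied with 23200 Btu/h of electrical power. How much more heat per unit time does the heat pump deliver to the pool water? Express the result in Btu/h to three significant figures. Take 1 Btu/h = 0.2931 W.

519000 Btu/h

The reservoir spacing is ΔT = 301.3 − 288.4 = 12.90 K.
COP_Carnot = T_H/ΔT = 301.30/12.90 = 23.36.
The heat pump delivers Q̇_H = COP × Ẇ = 541900 Btu/h; the resistance heater delivers Ẇ = 23200 Btu/h.
Extra = (COP − 1)·Ẇ = 518700 Btu/h.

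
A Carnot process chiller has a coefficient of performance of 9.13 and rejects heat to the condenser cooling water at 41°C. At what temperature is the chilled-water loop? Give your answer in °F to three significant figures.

For a Carnot refrigerator COP_R = T_C/(T_H − T_C), so T_C = COP·T_H/(1 + COP).
With T_H = 314.15 K, T_C = 9.13 × 314.15/10.13 = 283.14 K.
Converting, 283.14 K = 49.98°F.

50.0 °F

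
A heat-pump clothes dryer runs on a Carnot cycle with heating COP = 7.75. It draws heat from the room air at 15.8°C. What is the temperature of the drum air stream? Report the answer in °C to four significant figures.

58.61 °C

COP_HP = T_H/(T_H − T_C) rearranges to T_H = COP·T_C/(COP − 1).
With T_C = 288.95 K, T_H = 7.75 × 288.95/6.750 = 331.76 K.
Converting, 331.76 K = 58.61°C.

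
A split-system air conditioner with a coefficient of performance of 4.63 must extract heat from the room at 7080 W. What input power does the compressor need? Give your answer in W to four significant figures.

1529 W

Ẇ = Q̇_C/COP = 7080/4.63 = 1529 W.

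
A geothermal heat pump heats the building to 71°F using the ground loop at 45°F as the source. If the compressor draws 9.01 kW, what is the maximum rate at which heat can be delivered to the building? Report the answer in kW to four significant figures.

In absolute terms T_C = 280.37 K and T_H = 294.82 K, so ΔT = 14.44 K.
COP_Carnot = T_H/ΔT = 294.82/14.44 = 20.41.
Q̇_max = COP_Carnot × Ẇ = 20.41 × 9.010 kW = 183.9 kW.

183.9 kW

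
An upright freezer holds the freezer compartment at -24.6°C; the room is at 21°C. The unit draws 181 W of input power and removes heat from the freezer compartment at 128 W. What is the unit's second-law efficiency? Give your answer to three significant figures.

0.130

COP_actual = Q̇_C/Ẇ = 128.0/181.0 = 0.7072.
In absolute terms T_C = 248.55 K and T_H = 294.15 K, so ΔT = 45.60 K.
COP_Carnot = T_C/ΔT = 248.55/45.60 = 5.451.
η_II = COP_actual/COP_Carnot = 0.7072/5.451 = 0.1297.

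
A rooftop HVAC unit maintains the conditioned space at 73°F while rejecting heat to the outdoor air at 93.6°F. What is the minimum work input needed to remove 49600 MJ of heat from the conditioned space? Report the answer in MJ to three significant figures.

1920 MJ

In absolute terms T_C = 295.93 K and T_H = 307.37 K, so ΔT = 11.44 K.
The reversible limit is COP_R = T_C/ΔT = 25.86, so W_min = Q_C/COP = Q_C·ΔT/T_C.
W_min = 49600 × 11.44/295.93 = 1918 MJ.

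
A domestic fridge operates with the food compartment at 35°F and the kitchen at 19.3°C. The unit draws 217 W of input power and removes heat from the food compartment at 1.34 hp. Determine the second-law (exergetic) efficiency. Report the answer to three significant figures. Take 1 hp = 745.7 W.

0.295

Converting, Q̇_C = 1.340 hp = 999.2 W, so COP_actual = Q̇_C/Ẇ = 999.2/217.0 = 4.605.
In absolute terms T_C = 274.82 K and T_H = 292.45 K, so ΔT = 17.63 K.
COP_Carnot = T_C/ΔT = 274.82/17.63 = 15.59.
η_II = COP_actual/COP_Carnot = 4.605/15.59 = 0.2955.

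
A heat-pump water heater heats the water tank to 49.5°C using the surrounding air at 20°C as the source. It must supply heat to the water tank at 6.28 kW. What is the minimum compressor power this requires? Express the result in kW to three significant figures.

0.574 kW

In absolute terms T_C = 293.15 K and T_H = 322.65 K, so ΔT = 29.50 K.
COP_Carnot = T_H/ΔT = 322.65/29.50 = 10.94.
Ẇ_min = Q̇/COP_Carnot = 6.280/10.94 = 0.5742 kW.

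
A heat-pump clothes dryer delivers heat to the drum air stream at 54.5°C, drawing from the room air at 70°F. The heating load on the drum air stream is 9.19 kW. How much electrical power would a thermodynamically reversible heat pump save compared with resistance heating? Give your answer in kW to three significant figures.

In absolute terms T_C = 294.26 K and T_H = 327.65 K, so ΔT = 33.39 K.
COP_Carnot = T_H/ΔT = 327.65/33.39 = 9.813.
Resistance heating needs Ẇ_res = Q̇_H = 9.190 kW; the reversible heat pump needs only Ẇ_hp = Q̇_H/COP = 0.9365 kW.
Saving = 9.190 − 0.9365 = 8.254 kW.

8.25 kW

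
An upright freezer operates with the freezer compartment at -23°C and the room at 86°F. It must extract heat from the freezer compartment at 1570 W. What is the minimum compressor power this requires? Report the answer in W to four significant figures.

332.6 W

In absolute terms T_C = 250.15 K and T_H = 303.15 K, so ΔT = 53.00 K.
COP_Carnot = T_C/ΔT = 250.15/53.00 = 4.720.
Ẇ_min = Q̇/COP_Carnot = 1570/4.720 = 332.6 W.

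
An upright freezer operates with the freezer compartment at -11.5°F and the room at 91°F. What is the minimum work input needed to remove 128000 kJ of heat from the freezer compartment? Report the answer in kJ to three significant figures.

In absolute terms T_C = 248.98 K and T_H = 305.93 K, so ΔT = 56.94 K.
The reversible limit is COP_R = T_C/ΔT = 4.372, so W_min = Q_C/COP = Q_C·ΔT/T_C.
W_min = 128000 × 56.94/248.98 = 29270 kJ.

29300 kJ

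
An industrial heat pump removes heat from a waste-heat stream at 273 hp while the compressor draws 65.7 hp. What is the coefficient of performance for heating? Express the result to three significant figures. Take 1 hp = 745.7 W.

5.16

The first law gives Q̇_H = Q̇_C + Ẇ, so the three rates are Q̇_C = 273.0, Q̇_H = 338.7, Ẇ = 65.70 hp.
COP_HP = Q̇_H/Ẇ = 338.7/65.70 = 5.155.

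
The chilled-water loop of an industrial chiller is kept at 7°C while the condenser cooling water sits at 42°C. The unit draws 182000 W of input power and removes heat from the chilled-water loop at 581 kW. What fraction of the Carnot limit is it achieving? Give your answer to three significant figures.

Converting, Q̇_C = 581.0 kW = 581000 W, so COP_actual = Q̇_C/Ẇ = 581000/182000 = 3.192.
In absolute terms T_C = 280.15 K and T_H = 315.15 K, so ΔT = 35.00 K.
COP_Carnot = T_C/ΔT = 280.15/35.00 = 8.004.
η_II = COP_actual/COP_Carnot = 3.192/8.004 = 0.3988.

0.399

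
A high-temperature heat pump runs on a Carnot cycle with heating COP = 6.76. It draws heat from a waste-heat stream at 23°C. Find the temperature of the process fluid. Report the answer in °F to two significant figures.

COP_HP = T_H/(T_H − T_C) rearranges to T_H = COP·T_C/(COP − 1).
With T_C = 296.15 K, T_H = 6.76 × 296.15/5.760 = 347.56 K.
Converting, 347.56 K = 165.95°F.

170 °F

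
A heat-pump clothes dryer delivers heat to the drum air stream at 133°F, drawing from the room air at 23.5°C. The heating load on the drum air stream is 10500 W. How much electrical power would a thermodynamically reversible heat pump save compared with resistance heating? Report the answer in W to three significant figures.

9460 W

In absolute terms T_C = 296.65 K and T_H = 329.26 K, so ΔT = 32.61 K.
COP_Carnot = T_H/ΔT = 329.26/32.61 = 10.10.
Resistance heating needs Ẇ_res = Q̇_H = 10500 W; the reversible heat pump needs only Ẇ_hp = Q̇_H/COP = 1040 W.
Saving = 10500 − 1040 = 9460 W.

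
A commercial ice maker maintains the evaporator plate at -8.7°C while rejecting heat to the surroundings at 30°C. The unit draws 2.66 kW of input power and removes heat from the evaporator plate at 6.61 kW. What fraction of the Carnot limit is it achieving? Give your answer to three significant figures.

0.364

COP_actual = Q̇_C/Ẇ = 6.610/2.660 = 2.485.
In absolute terms T_C = 264.45 K and T_H = 303.15 K, so ΔT = 38.70 K.
COP_Carnot = T_C/ΔT = 264.45/38.70 = 6.833.
η_II = COP_actual/COP_Carnot = 2.485/6.833 = 0.3637.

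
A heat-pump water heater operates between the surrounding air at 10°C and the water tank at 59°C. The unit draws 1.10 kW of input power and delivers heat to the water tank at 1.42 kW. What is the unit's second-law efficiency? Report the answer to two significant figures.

COP_actual = Q̇_H/Ẇ = 1.420/1.100 = 1.291.
In absolute terms T_C = 283.15 K and T_H = 332.15 K, so ΔT = 49.00 K.
COP_Carnot = T_H/ΔT = 332.15/49.00 = 6.779.
η_II = COP_actual/COP_Carnot = 1.291/6.779 = 0.1904.

0.19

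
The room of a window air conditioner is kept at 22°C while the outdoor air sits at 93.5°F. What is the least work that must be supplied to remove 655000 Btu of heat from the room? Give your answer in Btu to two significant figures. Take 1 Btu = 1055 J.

27000 Btu

In absolute terms T_C = 295.15 K and T_H = 307.32 K, so ΔT = 12.17 K.
The reversible limit is COP_R = T_C/ΔT = 24.26, so W_min = Q_C/COP = Q_C·ΔT/T_C.
W_min = 655000 × 12.17/295.15 = 27000 Btu.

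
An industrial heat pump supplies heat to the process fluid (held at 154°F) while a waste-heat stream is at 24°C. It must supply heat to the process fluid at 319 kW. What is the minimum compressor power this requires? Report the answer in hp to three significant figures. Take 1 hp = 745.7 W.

54.9 hp

In absolute terms T_C = 297.15 K and T_H = 340.93 K, so ΔT = 43.78 K.
COP_Carnot = T_H/ΔT = 340.93/43.78 = 7.788.
Ẇ_min = Q̇/COP_Carnot = 319.0/7.788 = 40.96 kW = 54.93 hp.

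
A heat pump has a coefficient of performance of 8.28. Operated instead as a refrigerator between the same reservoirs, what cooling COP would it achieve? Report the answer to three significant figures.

7.28

Since Q_H = Q_C + W for any cycle, COP_R = Q_C/W = Q_H/W − 1.
COP_R = 8.28 − 1 = 7.28.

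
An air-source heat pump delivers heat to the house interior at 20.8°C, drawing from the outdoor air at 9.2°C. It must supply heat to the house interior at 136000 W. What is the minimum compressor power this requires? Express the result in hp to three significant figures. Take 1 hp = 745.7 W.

In absolute terms T_C = 282.35 K and T_H = 293.95 K, so ΔT = 11.60 K.
COP_Carnot = T_H/ΔT = 293.95/11.60 = 25.34.
Ẇ_min = Q̇/COP_Carnot = 136000/25.34 = 5367 W = 7.197 hp.

7.20 hp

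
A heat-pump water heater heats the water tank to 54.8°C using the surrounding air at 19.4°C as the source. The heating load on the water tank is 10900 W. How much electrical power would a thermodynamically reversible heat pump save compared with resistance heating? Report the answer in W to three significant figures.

9720 W

In absolute terms T_C = 292.55 K and T_H = 327.95 K, so ΔT = 35.40 K.
COP_Carnot = T_H/ΔT = 327.95/35.40 = 9.264.
Resistance heating needs Ẇ_res = Q̇_H = 10900 W; the reversible heat pump needs only Ẇ_hp = Q̇_H/COP = 1177 W.
Saving = 10900 − 1177 = 9723 W.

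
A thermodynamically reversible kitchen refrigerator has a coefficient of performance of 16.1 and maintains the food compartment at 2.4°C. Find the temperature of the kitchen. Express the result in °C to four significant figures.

19.51 °C

COP_R = T_C/(T_H − T_C) gives T_H − T_C = T_C/COP.
With T_C = 275.55 K, T_H = 275.55 × (1 + 1/16.1) = 292.66 K.
Converting, 292.66 K = 19.51°C.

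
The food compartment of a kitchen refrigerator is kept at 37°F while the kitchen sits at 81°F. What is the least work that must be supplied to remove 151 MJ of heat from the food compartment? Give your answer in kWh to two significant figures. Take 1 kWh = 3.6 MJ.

3.7 kWh

In absolute terms T_C = 275.93 K and T_H = 300.37 K, so ΔT = 24.44 K.
The reversible limit is COP_R = T_C/ΔT = 11.29, so W_min = Q_C/COP = Q_C·ΔT/T_C.
W_min = 151.0 × 24.44/275.93 = 13.38 MJ = 3.716 kWh.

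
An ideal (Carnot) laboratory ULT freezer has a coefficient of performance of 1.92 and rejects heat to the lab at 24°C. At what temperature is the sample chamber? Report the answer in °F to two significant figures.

For a Carnot refrigerator COP_R = T_C/(T_H − T_C), so T_C = COP·T_H/(1 + COP).
With T_H = 297.15 K, T_C = 1.92 × 297.15/2.920 = 195.39 K.
Converting, 195.39 K = -107.97°F.

-110 °F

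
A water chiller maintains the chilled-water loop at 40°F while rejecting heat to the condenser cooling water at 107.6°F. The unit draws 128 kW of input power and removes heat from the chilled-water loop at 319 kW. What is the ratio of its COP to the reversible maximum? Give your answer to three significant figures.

COP_actual = Q̇_C/Ẇ = 319.0/128.0 = 2.492.
In absolute terms T_C = 277.59 K and T_H = 315.15 K, so ΔT = 37.56 K.
COP_Carnot = T_C/ΔT = 277.59/37.56 = 7.392.
η_II = COP_actual/COP_Carnot = 2.492/7.392 = 0.3372.

0.337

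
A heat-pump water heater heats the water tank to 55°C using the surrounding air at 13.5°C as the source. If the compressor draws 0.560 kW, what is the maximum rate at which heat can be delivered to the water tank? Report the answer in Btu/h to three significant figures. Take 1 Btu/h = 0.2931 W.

15100 Btu/h

In absolute terms T_C = 286.65 K and T_H = 328.15 K, so ΔT = 41.50 K.
COP_Carnot = T_H/ΔT = 328.15/41.50 = 7.907.
Q̇_max = COP_Carnot × Ẇ = 7.907 × 0.5600 kW = 4.428 kW = 15110 Btu/h.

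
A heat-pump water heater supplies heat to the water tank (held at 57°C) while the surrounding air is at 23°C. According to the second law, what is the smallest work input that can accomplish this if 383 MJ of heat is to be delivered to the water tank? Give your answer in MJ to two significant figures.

39 MJ

In absolute terms T_C = 296.15 K and T_H = 330.15 K, so ΔT = 34.00 K.
The reversible limit is COP_HP = T_H/ΔT = 9.710, so W_min = Q_H/COP = Q_H·ΔT/T_H.
W_min = 383.0 × 34.00/330.15 = 39.44 MJ.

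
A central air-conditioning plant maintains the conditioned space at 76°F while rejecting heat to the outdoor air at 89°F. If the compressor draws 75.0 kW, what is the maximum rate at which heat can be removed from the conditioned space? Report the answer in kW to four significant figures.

In absolute terms T_C = 297.59 K and T_H = 304.82 K, so ΔT = 7.222 K.
COP_Carnot = T_C/ΔT = 297.59/7.222 = 41.21.
Q̇_max = COP_Carnot × Ẇ = 41.21 × 75.00 kW = 3090 kW.

3090 kW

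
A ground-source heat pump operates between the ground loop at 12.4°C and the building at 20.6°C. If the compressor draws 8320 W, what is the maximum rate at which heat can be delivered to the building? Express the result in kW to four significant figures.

298.0 kW

In absolute terms T_C = 285.55 K and T_H = 293.75 K, so ΔT = 8.200 K.
COP_Carnot = T_H/ΔT = 293.75/8.200 = 35.82.
Q̇_max = COP_Carnot × Ẇ = 35.82 × 8320 W = 298000 W = 298.0 kW.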